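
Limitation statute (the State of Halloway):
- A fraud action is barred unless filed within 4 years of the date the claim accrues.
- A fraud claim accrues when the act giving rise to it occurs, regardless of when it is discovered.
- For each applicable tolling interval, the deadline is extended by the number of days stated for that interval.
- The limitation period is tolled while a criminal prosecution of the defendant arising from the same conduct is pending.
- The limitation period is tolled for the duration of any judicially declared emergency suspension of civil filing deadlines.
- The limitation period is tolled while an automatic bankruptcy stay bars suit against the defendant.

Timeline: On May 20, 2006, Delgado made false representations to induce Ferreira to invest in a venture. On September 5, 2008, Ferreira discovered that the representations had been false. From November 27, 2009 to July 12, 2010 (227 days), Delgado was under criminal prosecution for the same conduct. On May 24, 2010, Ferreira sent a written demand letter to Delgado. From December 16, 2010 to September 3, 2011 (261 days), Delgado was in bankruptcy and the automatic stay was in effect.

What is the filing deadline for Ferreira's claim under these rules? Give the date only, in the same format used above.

The claim accrued on May 20, 2006, when the wrongful act occurred; under the stated occurrence rule the September 5, 2008 discovery does not delay accrual.
4 years from May 20, 2006 is May 20, 2010.
The pending criminal prosecution from November 27, 2009 to July 12, 2010 tolled the period for 227 days, extending the deadline to January 2, 2011.
The period was tolled for 261 days by the automatic bankruptcy stay (December 16, 2010 to September 3, 2011), pushing the deadline to September 20, 2011.
None of the other events listed affects the running of the period under the stated rules.

September 20, 2011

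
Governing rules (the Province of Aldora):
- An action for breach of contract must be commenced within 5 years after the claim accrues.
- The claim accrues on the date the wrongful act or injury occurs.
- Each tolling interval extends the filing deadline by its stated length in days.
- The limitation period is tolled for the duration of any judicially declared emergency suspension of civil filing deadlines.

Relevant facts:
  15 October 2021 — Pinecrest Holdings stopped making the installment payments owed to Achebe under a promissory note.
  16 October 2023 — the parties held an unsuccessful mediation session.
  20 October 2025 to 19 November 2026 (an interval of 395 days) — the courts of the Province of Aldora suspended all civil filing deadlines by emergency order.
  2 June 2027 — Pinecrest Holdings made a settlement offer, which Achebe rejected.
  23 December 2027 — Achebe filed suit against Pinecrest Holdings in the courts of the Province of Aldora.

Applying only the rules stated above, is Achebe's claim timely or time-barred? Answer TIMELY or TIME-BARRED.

TIME-BARRED

The claim accrued on 15 October 2021, when the wrongful act occurred.
5 years from 15 October 2021 is 15 October 2026.
The emergency suspension of filing deadlines from 20 October 2025 to 19 November 2026 tolled the period for 395 days, extending the deadline to 14 November 2027.
Nothing else in the chronology tolls or restarts the period.
Achebe filed on 23 December 2027, after the 14 November 2027 deadline, so the action is time-barred.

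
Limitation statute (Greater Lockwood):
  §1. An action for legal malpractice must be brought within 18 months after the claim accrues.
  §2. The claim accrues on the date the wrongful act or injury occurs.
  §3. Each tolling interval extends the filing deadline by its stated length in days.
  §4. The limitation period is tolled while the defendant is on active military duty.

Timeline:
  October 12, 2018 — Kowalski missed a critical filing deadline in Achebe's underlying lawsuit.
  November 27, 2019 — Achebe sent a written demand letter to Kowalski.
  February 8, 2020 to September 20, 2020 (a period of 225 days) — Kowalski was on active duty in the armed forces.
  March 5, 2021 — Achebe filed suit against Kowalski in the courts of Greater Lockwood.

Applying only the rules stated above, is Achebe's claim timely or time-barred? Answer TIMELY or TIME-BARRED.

The claim accrued on October 12, 2018, the date of the act.
The untolled deadline — 18 months after October 12, 2018 — is April 12, 2020.
The period was tolled for 225 days by the defendant's active military service (February 8, 2020 to September 20, 2020), pushing the deadline to November 23, 2020.
The other events in the timeline have no effect on the limitation period under the stated rules.
The March 5, 2021 filing falls after the November 23, 2020 deadline; the claim is time-barred.

TIME-BARRED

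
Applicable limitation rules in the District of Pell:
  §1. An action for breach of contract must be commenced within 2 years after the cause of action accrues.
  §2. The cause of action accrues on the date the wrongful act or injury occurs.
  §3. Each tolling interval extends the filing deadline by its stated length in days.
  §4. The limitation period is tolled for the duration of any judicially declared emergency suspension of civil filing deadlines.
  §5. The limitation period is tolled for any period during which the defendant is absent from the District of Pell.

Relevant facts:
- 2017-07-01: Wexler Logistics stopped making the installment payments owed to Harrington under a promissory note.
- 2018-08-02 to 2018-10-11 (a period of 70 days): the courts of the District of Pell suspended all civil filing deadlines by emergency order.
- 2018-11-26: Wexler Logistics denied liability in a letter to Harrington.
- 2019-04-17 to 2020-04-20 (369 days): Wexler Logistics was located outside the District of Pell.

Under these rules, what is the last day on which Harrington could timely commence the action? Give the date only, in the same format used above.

The claim accrued on 2017-07-01, when the wrongful act occurred.
Adding the 2 years base period to 2017-07-01 gives a deadline of 2019-07-01, before any tolling.
The emergency suspension of filing deadlines from 2018-08-02 to 2018-10-11 tolled the period for 70 days, extending the deadline to 2019-09-09.
The period was tolled for 369 days by the defendant's absence from the jurisdiction (2019-04-17 to 2020-04-20), pushing the deadline to 2020-09-12.
None of the other events listed affects the running of the period under the stated rules.

2020-09-12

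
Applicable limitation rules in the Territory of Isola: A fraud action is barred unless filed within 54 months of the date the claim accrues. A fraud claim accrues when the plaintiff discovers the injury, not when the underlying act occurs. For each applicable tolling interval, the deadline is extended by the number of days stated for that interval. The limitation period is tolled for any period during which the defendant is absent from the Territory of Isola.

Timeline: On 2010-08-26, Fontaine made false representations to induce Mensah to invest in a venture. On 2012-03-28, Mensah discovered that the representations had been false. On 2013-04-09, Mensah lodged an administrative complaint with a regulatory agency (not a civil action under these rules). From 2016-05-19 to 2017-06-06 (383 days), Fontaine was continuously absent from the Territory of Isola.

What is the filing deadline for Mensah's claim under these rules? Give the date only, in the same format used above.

Under the discovery rule, the claim accrued on 2012-03-28, when Mensah discovered the injury — not on the 2010-08-26 date of the underlying act.
The untolled deadline — 54 months after 2012-03-28 — is 2016-09-28.
Because the defendant's absence from the jurisdiction ran from 2016-05-19 to 2017-06-06, the deadline is extended by 383 days to 2017-10-16.
The other events in the timeline have no effect on the limitation period under the stated rules.

2017-10-16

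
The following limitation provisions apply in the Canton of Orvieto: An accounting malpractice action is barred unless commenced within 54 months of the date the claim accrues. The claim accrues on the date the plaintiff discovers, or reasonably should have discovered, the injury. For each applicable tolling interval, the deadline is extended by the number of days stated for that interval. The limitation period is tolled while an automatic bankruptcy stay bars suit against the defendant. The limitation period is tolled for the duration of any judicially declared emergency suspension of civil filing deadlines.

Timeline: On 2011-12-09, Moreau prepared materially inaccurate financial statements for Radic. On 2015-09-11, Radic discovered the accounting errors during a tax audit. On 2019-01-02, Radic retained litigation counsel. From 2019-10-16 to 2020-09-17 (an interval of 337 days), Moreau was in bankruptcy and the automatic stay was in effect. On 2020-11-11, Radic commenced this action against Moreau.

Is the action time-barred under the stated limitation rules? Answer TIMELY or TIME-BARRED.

TIMELY

Under the discovery rule, the claim accrued on 2015-09-11, when Radic discovered the injury — not on the 2011-12-09 date of the underlying act.
54 months from 2015-09-11 is 2020-03-11.
The period was tolled for 337 days by the automatic bankruptcy stay (2019-10-16 to 2020-09-17), pushing the deadline to 2021-02-11.
None of the other events listed affects the running of the period under the stated rules.
The 2020-11-11 filing precedes the 2021-02-11 deadline; the claim is timely.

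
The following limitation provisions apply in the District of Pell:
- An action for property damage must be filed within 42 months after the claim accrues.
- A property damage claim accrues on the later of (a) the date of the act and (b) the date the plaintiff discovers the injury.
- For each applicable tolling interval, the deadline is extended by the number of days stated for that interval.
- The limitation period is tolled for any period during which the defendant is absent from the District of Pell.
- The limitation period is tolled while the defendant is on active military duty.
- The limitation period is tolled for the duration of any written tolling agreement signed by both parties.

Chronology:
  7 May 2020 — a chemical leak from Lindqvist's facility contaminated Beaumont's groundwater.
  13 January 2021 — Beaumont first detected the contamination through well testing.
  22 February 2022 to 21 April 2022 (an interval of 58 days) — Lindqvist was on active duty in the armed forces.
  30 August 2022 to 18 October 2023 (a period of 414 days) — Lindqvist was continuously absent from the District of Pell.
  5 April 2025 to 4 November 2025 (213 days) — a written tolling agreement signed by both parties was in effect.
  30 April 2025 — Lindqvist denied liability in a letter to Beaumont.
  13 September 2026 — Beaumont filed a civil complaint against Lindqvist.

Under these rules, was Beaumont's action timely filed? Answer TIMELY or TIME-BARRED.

Because discovery on 13 January 2021 post-dates the 7 May 2020 act, accrual under the later-of rule falls on 13 January 2021.
42 months from 13 January 2021 is 13 July 2024.
The defendant's active military service from 22 February 2022 to 21 April 2022 tolled the period for 58 days, extending the deadline to 9 September 2024.
The period was tolled for 414 days by the defendant's absence from the jurisdiction (30 August 2022 to 18 October 2023), pushing the deadline to 28 October 2025.
The period was tolled for 213 days by the written tolling agreement (5 April 2025 to 4 November 2025), pushing the deadline to 29 May 2026.
The other events in the timeline have no effect on the limitation period under the stated rules.
Beaumont filed on 13 September 2026, after the 29 May 2026 deadline, so the action is time-barred.

TIME-BARRED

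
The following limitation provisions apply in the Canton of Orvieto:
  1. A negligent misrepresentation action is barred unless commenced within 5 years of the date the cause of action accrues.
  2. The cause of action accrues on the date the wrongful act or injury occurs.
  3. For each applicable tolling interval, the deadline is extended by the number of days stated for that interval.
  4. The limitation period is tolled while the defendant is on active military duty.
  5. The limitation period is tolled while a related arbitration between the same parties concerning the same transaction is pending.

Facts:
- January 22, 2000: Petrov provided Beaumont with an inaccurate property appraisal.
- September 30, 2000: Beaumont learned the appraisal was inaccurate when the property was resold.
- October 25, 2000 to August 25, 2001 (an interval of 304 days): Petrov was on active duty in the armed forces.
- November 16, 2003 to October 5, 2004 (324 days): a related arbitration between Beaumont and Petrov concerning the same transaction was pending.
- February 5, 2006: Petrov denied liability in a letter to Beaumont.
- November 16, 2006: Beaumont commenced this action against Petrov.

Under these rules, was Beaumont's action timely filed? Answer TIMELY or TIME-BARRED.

The claim accrued on January 22, 2000, when the wrongful act occurred; under the stated occurrence rule the September 30, 2000 discovery does not delay accrual.
Adding the 5 years base period to January 22, 2000 gives a deadline of January 22, 2005, before any tolling.
Because the defendant's active military service ran from October 25, 2000 to August 25, 2001, the deadline is extended by 304 days to November 22, 2005.
The period was tolled for 324 days by the pending related arbitration (November 16, 2003 to October 5, 2004), pushing the deadline to October 12, 2006.
The other events in the timeline have no effect on the limitation period under the stated rules.
The November 16, 2006 filing falls after the October 12, 2006 deadline; the claim is time-barred.

TIME-BARRED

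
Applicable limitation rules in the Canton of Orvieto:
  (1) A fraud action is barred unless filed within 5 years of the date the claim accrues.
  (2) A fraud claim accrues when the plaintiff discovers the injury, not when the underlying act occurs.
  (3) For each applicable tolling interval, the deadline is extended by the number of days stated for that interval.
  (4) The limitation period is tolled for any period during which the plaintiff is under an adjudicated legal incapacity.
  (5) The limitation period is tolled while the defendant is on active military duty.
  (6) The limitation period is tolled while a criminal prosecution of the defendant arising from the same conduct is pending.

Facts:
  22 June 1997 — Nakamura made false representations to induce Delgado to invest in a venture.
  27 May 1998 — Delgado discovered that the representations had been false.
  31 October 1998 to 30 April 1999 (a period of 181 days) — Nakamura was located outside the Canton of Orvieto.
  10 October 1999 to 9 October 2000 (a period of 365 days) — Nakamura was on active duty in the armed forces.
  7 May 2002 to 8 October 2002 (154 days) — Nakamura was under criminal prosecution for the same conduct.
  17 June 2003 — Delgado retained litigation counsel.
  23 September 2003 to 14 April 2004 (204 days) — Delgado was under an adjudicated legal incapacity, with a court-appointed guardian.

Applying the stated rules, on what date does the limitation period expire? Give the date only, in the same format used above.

19 May 2005

The claim did not accrue until Delgado discovered the injury on 27 May 1998; the 22 June 1997 act date does not start the clock under the stated rule.
5 years from 27 May 1998 is 27 May 2003.
The period was tolled for 365 days by the defendant's active military service (10 October 1999 to 9 October 2000), pushing the deadline to 26 May 2004.
The pending criminal prosecution from 7 May 2002 to 8 October 2002 tolled the period for 154 days, extending the deadline to 27 October 2004.
The period was tolled for 204 days by the plaintiff's legal incapacity (23 September 2003 to 14 April 2004), pushing the deadline to 19 May 2005.
No stated provision tolls the period for the defendant's absence, so the interval from 31 October 1998 to 30 April 1999 has no effect on the deadline.
The other events in the timeline have no effect on the limitation period under the stated rules.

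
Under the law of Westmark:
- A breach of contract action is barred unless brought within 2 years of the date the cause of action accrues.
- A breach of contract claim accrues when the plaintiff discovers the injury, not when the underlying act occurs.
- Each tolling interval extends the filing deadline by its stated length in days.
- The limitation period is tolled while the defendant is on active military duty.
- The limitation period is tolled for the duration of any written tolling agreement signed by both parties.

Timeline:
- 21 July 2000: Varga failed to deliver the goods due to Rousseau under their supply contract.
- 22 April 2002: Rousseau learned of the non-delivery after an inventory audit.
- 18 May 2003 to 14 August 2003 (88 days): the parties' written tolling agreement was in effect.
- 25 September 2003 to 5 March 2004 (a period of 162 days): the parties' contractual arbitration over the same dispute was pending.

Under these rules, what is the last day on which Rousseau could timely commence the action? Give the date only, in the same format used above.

Under the discovery rule, the claim accrued on 22 April 2002, when Rousseau discovered the injury — not on the 21 July 2000 date of the underlying act.
2 years from 22 April 2002 is 22 April 2004.
The written tolling agreement from 18 May 2003 to 14 August 2003 tolled the period for 88 days, extending the deadline to 19 July 2004.
The pending related arbitration from 25 September 2003 to 5 March 2004 does not toll the period, because no stated rule makes a pending arbitration a tolling event.

19 July 2004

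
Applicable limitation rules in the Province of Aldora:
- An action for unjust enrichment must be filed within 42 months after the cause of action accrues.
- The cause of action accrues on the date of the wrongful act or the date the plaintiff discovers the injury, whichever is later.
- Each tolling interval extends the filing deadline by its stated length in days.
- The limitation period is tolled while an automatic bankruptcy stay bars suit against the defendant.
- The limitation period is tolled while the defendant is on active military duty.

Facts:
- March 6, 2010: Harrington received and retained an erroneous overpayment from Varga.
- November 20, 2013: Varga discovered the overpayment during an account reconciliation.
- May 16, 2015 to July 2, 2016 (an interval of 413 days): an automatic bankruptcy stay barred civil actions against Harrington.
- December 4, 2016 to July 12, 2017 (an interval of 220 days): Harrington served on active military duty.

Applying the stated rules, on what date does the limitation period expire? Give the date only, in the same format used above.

February 12, 2019

Because discovery on November 20, 2013 post-dates the March 6, 2010 act, accrual under the later-of rule falls on November 20, 2013.
42 months from November 20, 2013 is May 20, 2017.
The period was tolled for 413 days by the automatic bankruptcy stay (May 16, 2015 to July 2, 2016), pushing the deadline to July 7, 2018.
Because the defendant's active military service ran from December 4, 2016 to July 12, 2017, the deadline is extended by 220 days to February 12, 2019.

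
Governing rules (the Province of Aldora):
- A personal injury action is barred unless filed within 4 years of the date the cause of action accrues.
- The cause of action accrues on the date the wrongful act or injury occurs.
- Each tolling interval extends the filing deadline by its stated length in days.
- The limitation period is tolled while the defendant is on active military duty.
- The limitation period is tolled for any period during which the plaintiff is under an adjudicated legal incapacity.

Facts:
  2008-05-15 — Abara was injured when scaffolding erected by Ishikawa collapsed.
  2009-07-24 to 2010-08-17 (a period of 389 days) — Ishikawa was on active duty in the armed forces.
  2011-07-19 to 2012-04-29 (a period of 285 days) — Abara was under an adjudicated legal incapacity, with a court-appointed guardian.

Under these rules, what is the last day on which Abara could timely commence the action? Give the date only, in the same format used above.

2014-03-20

The cause of action accrued on 2008-05-15, the date of the act.
The untolled deadline — 4 years after 2008-05-15 — is 2012-05-15.
Because the defendant's active military service ran from 2009-07-24 to 2010-08-17, the deadline is extended by 389 days to 2013-06-08.
Because the plaintiff's legal incapacity ran from 2011-07-19 to 2012-04-29, the deadline is extended by 285 days to 2014-03-20.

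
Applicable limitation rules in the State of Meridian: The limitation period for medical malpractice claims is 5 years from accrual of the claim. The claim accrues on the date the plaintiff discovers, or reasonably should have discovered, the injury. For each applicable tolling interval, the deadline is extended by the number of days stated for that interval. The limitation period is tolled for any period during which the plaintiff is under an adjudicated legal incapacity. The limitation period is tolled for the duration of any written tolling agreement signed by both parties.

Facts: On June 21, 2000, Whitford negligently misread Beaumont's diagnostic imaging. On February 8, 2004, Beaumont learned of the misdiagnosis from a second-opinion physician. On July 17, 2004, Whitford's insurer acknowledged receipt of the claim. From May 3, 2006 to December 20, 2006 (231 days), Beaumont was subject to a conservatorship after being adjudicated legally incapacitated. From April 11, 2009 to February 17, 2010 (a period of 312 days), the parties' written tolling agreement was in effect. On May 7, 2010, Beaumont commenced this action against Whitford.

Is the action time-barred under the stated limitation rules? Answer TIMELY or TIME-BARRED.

TIMELY

Accrual is tied to discovery, so the period began on February 8, 2004 rather than on June 21, 2000 when the act occurred.
Adding the 5 years base period to February 8, 2004 gives a deadline of February 8, 2009, before any tolling.
The period was tolled for 231 days by the plaintiff's legal incapacity (May 3, 2006 to December 20, 2006), pushing the deadline to September 27, 2009.
The period was tolled for 312 days by the written tolling agreement (April 11, 2009 to February 17, 2010), pushing the deadline to August 5, 2010.
The other events in the timeline have no effect on the limitation period under the stated rules.
Beaumont filed on May 7, 2010, before the August 5, 2010 deadline, so the action is timely.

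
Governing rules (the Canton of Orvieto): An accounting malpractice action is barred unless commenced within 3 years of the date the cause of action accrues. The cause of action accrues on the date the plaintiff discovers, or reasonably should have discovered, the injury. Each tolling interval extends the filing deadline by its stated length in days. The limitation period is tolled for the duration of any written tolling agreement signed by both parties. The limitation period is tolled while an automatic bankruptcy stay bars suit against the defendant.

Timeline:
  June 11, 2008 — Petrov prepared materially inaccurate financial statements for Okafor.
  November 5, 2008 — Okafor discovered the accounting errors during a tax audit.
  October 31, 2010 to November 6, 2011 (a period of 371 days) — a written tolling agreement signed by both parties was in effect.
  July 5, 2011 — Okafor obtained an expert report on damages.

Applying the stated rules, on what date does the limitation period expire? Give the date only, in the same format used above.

November 10, 2012

Accrual is tied to discovery, so the period began on November 5, 2008 rather than on June 11, 2008 when the act occurred.
3 years from November 5, 2008 is November 5, 2011.
The written tolling agreement from October 31, 2010 to November 6, 2011 tolled the period for 371 days, extending the deadline to November 10, 2012.
None of the other events listed affects the running of the period under the stated rules.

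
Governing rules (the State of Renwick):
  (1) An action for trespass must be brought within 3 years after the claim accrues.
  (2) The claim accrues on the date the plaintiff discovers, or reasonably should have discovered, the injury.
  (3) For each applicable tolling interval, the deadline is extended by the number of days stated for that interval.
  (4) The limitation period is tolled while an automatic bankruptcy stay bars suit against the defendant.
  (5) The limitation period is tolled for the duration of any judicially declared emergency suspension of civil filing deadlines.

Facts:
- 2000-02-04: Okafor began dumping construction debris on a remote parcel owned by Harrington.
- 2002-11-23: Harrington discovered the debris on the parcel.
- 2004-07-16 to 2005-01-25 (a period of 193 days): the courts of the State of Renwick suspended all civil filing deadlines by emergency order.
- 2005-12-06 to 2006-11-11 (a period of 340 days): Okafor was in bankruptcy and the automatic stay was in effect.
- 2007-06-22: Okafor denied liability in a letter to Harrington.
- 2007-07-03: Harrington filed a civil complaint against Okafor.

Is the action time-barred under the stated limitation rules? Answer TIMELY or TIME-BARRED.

TIME-BARRED

Under the discovery rule, the claim accrued on 2002-11-23, when Harrington discovered the injury — not on the 2000-02-04 date of the underlying act.
3 years from 2002-11-23 is 2005-11-23.
Because the emergency suspension of filing deadlines ran from 2004-07-16 to 2005-01-25, the deadline is extended by 193 days to 2006-06-04.
Because the automatic bankruptcy stay ran from 2005-12-06 to 2006-11-11, the deadline is extended by 340 days to 2007-05-10.
Nothing else in the chronology tolls or restarts the period.
The 2007-07-03 filing falls after the 2007-05-10 deadline; the claim is time-barred.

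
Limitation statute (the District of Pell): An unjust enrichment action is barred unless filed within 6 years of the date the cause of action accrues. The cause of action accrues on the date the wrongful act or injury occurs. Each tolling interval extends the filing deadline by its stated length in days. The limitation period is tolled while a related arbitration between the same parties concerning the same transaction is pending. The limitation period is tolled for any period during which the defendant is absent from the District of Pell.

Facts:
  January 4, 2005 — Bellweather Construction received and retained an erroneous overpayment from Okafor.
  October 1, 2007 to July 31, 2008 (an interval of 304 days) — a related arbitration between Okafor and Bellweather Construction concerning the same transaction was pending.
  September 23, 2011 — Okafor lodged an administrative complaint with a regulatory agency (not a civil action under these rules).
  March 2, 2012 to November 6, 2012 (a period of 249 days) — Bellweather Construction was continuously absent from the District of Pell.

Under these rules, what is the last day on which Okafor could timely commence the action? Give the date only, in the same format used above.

November 4, 2011

The limitation period began to run on January 4, 2005.
6 years from January 4, 2005 is January 4, 2011.
The pending related arbitration from October 1, 2007 to July 31, 2008 tolled the period for 304 days, extending the deadline to November 4, 2011.
By the time the defendant's absence from the jurisdiction began on March 2, 2012, the limitation period had already expired on November 4, 2011; that interval cannot revive it.
Nothing else in the chronology tolls or restarts the period.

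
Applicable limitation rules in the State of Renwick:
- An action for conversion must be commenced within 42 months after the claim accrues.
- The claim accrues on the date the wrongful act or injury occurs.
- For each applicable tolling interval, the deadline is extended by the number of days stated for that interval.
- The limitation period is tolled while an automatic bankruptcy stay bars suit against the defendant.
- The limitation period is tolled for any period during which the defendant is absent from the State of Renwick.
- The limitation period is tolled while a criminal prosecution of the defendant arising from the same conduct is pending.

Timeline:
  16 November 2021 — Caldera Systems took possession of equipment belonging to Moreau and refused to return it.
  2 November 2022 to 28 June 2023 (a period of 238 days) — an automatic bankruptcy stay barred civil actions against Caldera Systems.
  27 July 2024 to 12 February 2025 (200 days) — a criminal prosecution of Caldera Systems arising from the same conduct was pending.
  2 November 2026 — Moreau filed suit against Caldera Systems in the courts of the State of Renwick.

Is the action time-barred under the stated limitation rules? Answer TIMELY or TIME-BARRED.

The limitation period began to run on 16 November 2021.
The untolled deadline — 42 months after 16 November 2021 — is 16 May 2025.
Because the automatic bankruptcy stay ran from 2 November 2022 to 28 June 2023, the deadline is extended by 238 days to 9 January 2026.
Because the pending criminal prosecution ran from 27 July 2024 to 12 February 2025, the deadline is extended by 200 days to 28 July 2026.
Moreau filed on 2 November 2026, after the 28 July 2026 deadline, so the action is time-barred.

TIME-BARRED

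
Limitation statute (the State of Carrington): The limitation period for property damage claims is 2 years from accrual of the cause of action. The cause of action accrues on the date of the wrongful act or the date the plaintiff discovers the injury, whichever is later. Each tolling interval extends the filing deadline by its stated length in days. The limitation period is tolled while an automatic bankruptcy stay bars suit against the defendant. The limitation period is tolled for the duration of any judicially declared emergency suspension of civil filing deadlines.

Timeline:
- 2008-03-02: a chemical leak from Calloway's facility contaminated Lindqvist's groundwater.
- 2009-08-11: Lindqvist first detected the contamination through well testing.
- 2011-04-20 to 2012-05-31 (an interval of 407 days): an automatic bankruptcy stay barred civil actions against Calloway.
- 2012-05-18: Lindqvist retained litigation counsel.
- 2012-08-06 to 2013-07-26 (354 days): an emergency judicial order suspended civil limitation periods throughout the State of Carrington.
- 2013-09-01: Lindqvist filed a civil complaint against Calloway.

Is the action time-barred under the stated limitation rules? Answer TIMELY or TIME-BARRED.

The claim accrued on 2009-08-11 — the later of the 2008-03-02 act and the 2009-08-11 discovery.
2 years from 2009-08-11 is 2011-08-11.
The automatic bankruptcy stay from 2011-04-20 to 2012-05-31 tolled the period for 407 days, extending the deadline to 2012-09-21.
The period was tolled for 354 days by the emergency suspension of filing deadlines (2012-08-06 to 2013-07-26), pushing the deadline to 2013-09-10.
The other events in the timeline have no effect on the limitation period under the stated rules.
Filing on 2013-09-01 beat the 2013-09-10 deadline — the action is timely.

TIMELY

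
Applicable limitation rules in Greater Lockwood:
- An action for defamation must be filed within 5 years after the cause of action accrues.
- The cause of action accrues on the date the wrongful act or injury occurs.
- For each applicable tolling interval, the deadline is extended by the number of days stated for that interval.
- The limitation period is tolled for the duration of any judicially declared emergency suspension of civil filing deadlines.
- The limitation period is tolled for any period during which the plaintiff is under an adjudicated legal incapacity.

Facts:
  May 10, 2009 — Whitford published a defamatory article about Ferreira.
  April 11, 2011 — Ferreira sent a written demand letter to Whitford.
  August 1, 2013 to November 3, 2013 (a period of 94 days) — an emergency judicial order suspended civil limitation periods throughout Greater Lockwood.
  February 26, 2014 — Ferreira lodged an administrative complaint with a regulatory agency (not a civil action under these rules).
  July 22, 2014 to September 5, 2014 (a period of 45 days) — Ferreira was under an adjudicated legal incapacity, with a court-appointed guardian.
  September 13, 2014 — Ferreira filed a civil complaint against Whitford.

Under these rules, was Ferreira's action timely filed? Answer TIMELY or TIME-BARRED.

TIMELY

The claim accrued on May 10, 2009, when the wrongful act occurred.
Adding the 5 years base period to May 10, 2009 gives a deadline of May 10, 2014, before any tolling.
Because the emergency suspension of filing deadlines ran from August 1, 2013 to November 3, 2013, the deadline is extended by 94 days to August 12, 2014.
Because the plaintiff's legal incapacity ran from July 22, 2014 to September 5, 2014, the deadline is extended by 45 days to September 26, 2014.
Nothing else in the chronology tolls or restarts the period.
The September 13, 2014 filing precedes the September 26, 2014 deadline; the claim is timely.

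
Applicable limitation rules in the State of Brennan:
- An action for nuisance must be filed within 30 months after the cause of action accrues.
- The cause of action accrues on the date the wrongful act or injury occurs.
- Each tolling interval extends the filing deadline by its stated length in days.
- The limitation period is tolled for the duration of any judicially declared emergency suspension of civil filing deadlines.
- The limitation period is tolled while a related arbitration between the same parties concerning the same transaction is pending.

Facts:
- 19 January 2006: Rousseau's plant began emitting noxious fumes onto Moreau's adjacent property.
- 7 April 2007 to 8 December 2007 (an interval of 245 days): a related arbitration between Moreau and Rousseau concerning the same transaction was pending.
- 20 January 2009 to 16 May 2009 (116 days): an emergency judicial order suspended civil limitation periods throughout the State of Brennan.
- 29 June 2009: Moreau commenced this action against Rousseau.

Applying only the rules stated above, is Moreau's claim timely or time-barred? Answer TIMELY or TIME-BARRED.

TIMELY

The limitation period began to run on 19 January 2006.
30 months from 19 January 2006 is 19 July 2008.
Because the pending related arbitration ran from 7 April 2007 to 8 December 2007, the deadline is extended by 245 days to 21 March 2009.
The emergency suspension of filing deadlines from 20 January 2009 to 16 May 2009 tolled the period for 116 days, extending the deadline to 15 July 2009.
Moreau filed on 29 June 2009, before the 15 July 2009 deadline, so the action is timely.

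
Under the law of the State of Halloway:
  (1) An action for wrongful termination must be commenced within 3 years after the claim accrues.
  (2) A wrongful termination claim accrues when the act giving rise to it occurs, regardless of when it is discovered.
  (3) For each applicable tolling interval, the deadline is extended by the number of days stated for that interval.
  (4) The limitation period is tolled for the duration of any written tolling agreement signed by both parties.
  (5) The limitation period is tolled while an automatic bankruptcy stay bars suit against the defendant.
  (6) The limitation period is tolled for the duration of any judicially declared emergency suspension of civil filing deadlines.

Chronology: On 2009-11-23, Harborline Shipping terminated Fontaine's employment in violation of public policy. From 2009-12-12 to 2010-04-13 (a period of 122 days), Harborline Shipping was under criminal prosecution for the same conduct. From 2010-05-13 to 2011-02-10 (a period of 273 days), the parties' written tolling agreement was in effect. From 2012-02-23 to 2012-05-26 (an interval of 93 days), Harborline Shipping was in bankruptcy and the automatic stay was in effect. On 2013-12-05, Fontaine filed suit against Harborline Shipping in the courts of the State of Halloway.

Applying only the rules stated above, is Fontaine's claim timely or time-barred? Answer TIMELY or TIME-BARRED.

The limitation period began to run on 2009-11-23.
Adding the 3 years base period to 2009-11-23 gives a deadline of 2012-11-23, before any tolling.
The written tolling agreement from 2010-05-13 to 2011-02-10 tolled the period for 273 days, extending the deadline to 2013-08-23.
Because the automatic bankruptcy stay ran from 2012-02-23 to 2012-05-26, the deadline is extended by 93 days to 2013-11-24.
Although a criminal prosecution ran from 2009-12-12 to 2010-04-13, the stated rules do not make that a tolling event, so it is disregarded.
The 2013-12-05 filing falls after the 2013-11-24 deadline; the claim is time-barred.

TIME-BARRED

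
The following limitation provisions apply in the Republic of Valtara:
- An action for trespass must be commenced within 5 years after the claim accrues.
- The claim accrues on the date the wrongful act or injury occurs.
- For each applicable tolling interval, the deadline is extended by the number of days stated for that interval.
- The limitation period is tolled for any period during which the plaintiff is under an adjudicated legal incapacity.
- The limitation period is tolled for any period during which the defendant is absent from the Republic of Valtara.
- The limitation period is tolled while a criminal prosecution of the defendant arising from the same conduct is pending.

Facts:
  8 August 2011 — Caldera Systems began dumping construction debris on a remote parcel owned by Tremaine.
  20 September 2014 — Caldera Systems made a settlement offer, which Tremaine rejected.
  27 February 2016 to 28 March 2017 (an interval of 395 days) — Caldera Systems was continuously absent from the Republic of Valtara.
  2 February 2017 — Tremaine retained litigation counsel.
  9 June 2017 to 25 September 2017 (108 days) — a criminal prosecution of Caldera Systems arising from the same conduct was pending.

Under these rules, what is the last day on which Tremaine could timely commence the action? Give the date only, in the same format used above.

The limitation period began to run on 8 August 2011.
Adding the 5 years base period to 8 August 2011 gives a deadline of 8 August 2016, before any tolling.
Because the defendant's absence from the jurisdiction ran from 27 February 2016 to 28 March 2017, the deadline is extended by 395 days to 7 September 2017.
Because the pending criminal prosecution ran from 9 June 2017 to 25 September 2017, the deadline is extended by 108 days to 24 December 2017.
None of the other events listed affects the running of the period under the stated rules.

24 December 2017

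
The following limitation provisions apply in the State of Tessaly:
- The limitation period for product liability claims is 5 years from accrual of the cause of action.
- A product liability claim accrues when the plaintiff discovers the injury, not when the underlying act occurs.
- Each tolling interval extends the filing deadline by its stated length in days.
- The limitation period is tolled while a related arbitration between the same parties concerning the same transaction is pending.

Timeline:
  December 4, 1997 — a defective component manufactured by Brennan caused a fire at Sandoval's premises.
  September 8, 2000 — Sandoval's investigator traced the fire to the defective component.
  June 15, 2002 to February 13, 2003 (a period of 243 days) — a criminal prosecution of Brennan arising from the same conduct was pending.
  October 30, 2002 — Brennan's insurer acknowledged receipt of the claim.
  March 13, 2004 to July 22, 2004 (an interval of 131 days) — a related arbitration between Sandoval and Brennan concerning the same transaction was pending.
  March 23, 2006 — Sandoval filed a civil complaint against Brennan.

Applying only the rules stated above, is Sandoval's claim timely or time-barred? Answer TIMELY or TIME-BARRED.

TIME-BARRED

The claim did not accrue until Sandoval discovered the injury on September 8, 2000; the December 4, 1997 act date does not start the clock under the stated rule.
The untolled deadline — 5 years after September 8, 2000 — is September 8, 2005.
Because the pending related arbitration ran from March 13, 2004 to July 22, 2004, the deadline is extended by 131 days to January 17, 2006.
Although a criminal prosecution ran from June 15, 2002 to February 13, 2003, the stated rules do not make that a tolling event, so it is disregarded.
The other events in the timeline have no effect on the limitation period under the stated rules.
The March 23, 2006 filing falls after the January 17, 2006 deadline; the claim is time-barred.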